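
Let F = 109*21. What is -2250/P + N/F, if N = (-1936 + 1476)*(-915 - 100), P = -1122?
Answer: 12595525/61149 ≈ 205.98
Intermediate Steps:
N = 466900 (N = -460*(-1015) = 466900)
F = 2289
-2250/P + N/F = -2250/(-1122) + 466900/2289 = -2250*(-1/1122) + 466900*(1/2289) = 375/187 + 66700/327 = 12595525/61149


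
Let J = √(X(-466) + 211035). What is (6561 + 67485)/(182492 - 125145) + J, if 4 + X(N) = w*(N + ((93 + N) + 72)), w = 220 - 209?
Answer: 74046/57347 + √202594 ≈ 451.40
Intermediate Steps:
w = 11
X(N) = 1811 + 22*N (X(N) = -4 + 11*(N + ((93 + N) + 72)) = -4 + 11*(N + (165 + N)) = -4 + 11*(165 + 2*N) = -4 + (1815 + 22*N) = 1811 + 22*N)
J = √202594 (J = √((1811 + 22*(-466)) + 211035) = √((1811 - 10252) + 211035) = √(-8441 + 211035) = √202594 ≈ 450.10)
(6561 + 67485)/(182492 - 125145) + J = (6561 + 67485)/(182492 - 125145) + √202594 = 74046/57347 + √202594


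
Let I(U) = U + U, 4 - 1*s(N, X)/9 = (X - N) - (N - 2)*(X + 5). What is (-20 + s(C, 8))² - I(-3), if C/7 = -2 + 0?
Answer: 4218922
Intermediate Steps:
C = -14 (C = 7*(-2 + 0) = 7*(-2) = -14)
s(N, X) = 36 - 9*X + 9*N + 9*(-2 + N)*(5 + X) (s(N, X) = 36 - 9*((X - N) - (N - 2)*(X + 5)) = 36 - 9*((X - N) - (-2 + N)*(5 + X)) = 36 - 9*(X - N - (-2 + N)*(5 + X)) = 36 + (-9*X + 9*N + 9*(-2 + N)*(5 + X)) = 36 - 9*X + 9*N + 9*(-2 + N)*(5 + X))
I(U) = 2*U
(-20 + s(C, 8))² - I(-3) = (-20 + (-54 - 27*8 + 54*(-14) + 9*(-14)*8))² - 2*(-3) = (-20 + (-54 - 216 - 756 - 1008))² - 1*(-6) = (-20 - 2034)² + 6 = (-2054)² + 6 = 4218916 + 6 = 4218922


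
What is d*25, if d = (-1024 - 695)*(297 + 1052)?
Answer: -57973275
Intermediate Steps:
d = -2318931 (d = -1719*1349 = -2318931)
d*25 = -2318931*25 = -57973275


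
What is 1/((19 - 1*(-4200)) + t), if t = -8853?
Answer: -1/4634 ≈ -0.00021580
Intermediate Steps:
1/((19 - 1*(-4200)) + t) = 1/((19 - 1*(-4200)) - 8853) = 1/((19 + 4200) - 8853) = 1/(4219 - 8853) = 1/(-4634) = -1/4634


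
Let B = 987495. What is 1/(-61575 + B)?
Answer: 1/925920 ≈ 1.0800e-6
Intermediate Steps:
1/(-61575 + B) = 1/(-61575 + 987495) = 1/925920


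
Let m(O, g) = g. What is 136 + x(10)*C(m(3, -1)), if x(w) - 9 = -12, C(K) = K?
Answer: 139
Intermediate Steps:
x(w) = -3 (x(w) = 9 - 12 = -3)
136 + x(10)*C(m(3, -1)) = 136 - 3*(-1) = 136 + 3 = 139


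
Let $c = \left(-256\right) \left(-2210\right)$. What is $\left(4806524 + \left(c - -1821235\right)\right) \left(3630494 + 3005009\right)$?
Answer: $47732616905057$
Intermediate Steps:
$c = 565760$
$\left(4806524 + \left(c - -1821235\right)\right) \left(3630494 + 3005009\right) = \left(4806524 + \left(565760 - -1821235\right)\right) \left(3630494 + 3005009\right) = \left(4806524 + \left(565760 + 1821235\right)\right) 6635503 = \left(4806524 + 2386995\right) 6635503 = 7193519 \cdot 6635503 = 47732616905057$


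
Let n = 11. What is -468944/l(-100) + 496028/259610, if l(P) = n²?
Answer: -4680097402/1208185 ≈ -3873.7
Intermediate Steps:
l(P) = 121 (l(P) = 11² = 121)
-468944/l(-100) + 496028/259610 = -468944/121 + 496028/259610 = -468944*1/121 + 496028*(1/259610) = -468944/121 + 19078/9985 = -4680097402/1208185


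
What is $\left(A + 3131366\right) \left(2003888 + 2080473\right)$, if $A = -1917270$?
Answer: $4958806352656$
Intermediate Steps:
$\left(A + 3131366\right) \left(2003888 + 2080473\right) = \left(-1917270 + 3131366\right) \left(2003888 + 2080473\right) = 1214096 \cdot 4084361 = 4958806352656$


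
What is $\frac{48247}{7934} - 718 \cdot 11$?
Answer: $- \frac{62614485}{7934} \approx -7891.9$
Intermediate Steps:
$\frac{48247}{7934} - 718 \cdot 11 = 48247 \cdot \frac{1}{7934} - 7898 = \frac{48247}{7934} - 7898 = - \frac{62614485}{7934}$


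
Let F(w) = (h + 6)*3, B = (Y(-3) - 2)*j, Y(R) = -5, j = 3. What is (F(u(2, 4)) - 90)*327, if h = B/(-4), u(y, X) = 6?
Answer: -73575/4 ≈ -18394.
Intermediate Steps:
B = -21 (B = (-5 - 2)*3 = -7*3 = -21)
h = 21/4 (h = -21/(-4) = -21*(-1/4) = 21/4 ≈ 5.2500)
F(w) = 135/4 (F(w) = (21/4 + 6)*3 = (45/4)*3 = 135/4)
(F(u(2, 4)) - 90)*327 = (135/4 - 90)*327 = -225/4*327 = -73575/4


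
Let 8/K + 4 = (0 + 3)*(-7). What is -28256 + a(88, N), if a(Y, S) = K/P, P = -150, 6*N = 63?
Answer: -52979996/1875 ≈ -28256.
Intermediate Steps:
N = 21/2 (N = (⅙)*63 = 21/2 ≈ 10.500)
K = -8/25 (K = 8/(-4 + (0 + 3)*(-7)) = 8/(-4 + 3*(-7)) = 8/(-4 - 21) = 8/(-25) = 8*(-1/25) = -8/25 ≈ -0.32000)
a(Y, S) = 4/1875 (a(Y, S) = -8/25/(-150) = -8/25*(-1/150) = 4/1875)
-28256 + a(88, N) = -28256 + 4/1875 = -52979996/1875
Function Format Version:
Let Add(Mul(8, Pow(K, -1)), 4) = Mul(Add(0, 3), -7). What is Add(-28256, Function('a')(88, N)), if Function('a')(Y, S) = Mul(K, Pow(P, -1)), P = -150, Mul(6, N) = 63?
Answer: Rational(-52979996, 1875) ≈ -28256.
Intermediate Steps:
N = Rational(21, 2) (N = Mul(Rational(1, 6), 63) = Rational(21, 2) ≈ 10.500)
K = Rational(-8, 25) (K = Mul(8, Pow(Add(-4, Mul(Add(0, 3), -7)), -1)) = Mul(8, Pow(Add(-4, Mul(3, -7)), -1)) = Mul(8, Pow(Add(-4, -21), -1)) = Mul(8, Pow(-25, -1)) = Mul(8, Rational(-1, 25)) = Rational(-8, 25) ≈ -0.32000)
Function('a')(Y, S) = Rational(4, 1875) (Function('a')(Y, S) = Mul(Rational(-8, 25), Pow(-150, -1)) = Mul(Rational(-8, 25), Rational(-1, 150)) = Rational(4, 1875))
Add(-28256, Function('a')(88, N)) = Add(-28256, Rational(4, 1875)) = Rational(-52979996, 1875)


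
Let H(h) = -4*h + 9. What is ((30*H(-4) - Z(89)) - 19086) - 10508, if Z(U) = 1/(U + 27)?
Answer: -3345905/116 ≈ -28844.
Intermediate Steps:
H(h) = 9 - 4*h
Z(U) = 1/(27 + U)
((30*H(-4) - Z(89)) - 19086) - 10508 = ((30*(9 - 4*(-4)) - 1/(27 + 89)) - 19086) - 10508 = ((30*(9 + 16) - 1/116) - 19086) - 10508 = ((30*25 - 1*1/116) - 19086) - 10508 = ((750 - 1/116) - 19086) - 10508 = (86999/116 - 19086) - 10508 = -2126977/116 - 10508 = -3345905/116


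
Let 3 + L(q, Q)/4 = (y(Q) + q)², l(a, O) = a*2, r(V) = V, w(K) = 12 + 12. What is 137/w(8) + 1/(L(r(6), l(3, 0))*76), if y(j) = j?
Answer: 81561/14288 ≈ 5.7084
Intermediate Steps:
w(K) = 24
l(a, O) = 2*a
L(q, Q) = -12 + 4*(Q + q)²
137/w(8) + 1/(L(r(6), l(3, 0))*76) = 137/24 + 1/(-12 + 4*(2*3 + 6)²*76) = 137*(1/24) + (1/76)/(-12 + 4*(6 + 6)²) = 137/24 + (1/76)/(-12 + 4*12²) = 137/24 + (1/76)/(-12 + 4*144) = 137/24 + (1/76)/(-12 + 576) = 137/24 + (1/76)/564 = 137/24 + (1/564)*(1/76) = 137/24 + 1/42864 = 81561/14288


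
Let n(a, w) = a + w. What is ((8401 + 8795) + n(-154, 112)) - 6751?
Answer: 10403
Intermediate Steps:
((8401 + 8795) + n(-154, 112)) - 6751 = ((8401 + 8795) + (-154 + 112)) - 6751 = (17196 - 42) - 6751 = 17154 - 6751 = 10403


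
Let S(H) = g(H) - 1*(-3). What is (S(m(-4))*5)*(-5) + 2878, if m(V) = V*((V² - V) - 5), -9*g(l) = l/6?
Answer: 24977/9 ≈ 2775.2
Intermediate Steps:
g(l) = -l/54 (g(l) = -l/(9*6) = -l/54)
m(V) = V*(-5 + V² - V)
S(H) = 3 - H/54 (S(H) = -H/54 - 1*(-3) = -H/54 + 3 = 3 - H/54)
(S(m(-4))*5)*(-5) + 2878 = ((3 - (-2)*(-5 + (-4)² - 1*(-4))/27)*5)*(-5) + 2878 = ((3 - (-2)*(-5 + 16 + 4)/27)*5)*(-5) + 2878 = ((3 - (-2)*15/27)*5)*(-5) + 2878 = ((3 - 1/54*(-60))*5)*(-5) + 2878 = ((3 + 10/9)*5)*(-5) + 2878 = ((37/9)*5)*(-5) + 2878 = (185/9)*(-5) + 2878 = -925/9 + 2878 = 24977/9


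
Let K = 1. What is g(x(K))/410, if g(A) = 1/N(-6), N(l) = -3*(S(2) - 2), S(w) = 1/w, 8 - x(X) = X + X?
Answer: 1/1845 ≈ 0.00054201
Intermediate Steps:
x(X) = 8 - 2*X (x(X) = 8 - (X + X) = 8 - 2*X)
S(w) = 1/w
N(l) = 9/2 (N(l) = -3*(1/2 - 2) = -3*(½ - 2) = -3*(-3/2) = 9/2)
g(A) = 2/9 (g(A) = 1/(9/2) = 2/9)
g(x(K))/410 = (2/9)/410 = (1/410)*(2/9) = 1/1845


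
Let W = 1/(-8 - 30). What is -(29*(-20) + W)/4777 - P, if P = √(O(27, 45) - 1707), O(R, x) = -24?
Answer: 22041/181526 - I*√1731 ≈ 0.12142 - 41.605*I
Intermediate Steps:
W = -1/38 (W = 1/(-38) = -1/38 ≈ -0.026316)
P = I*√1731 (P = √(-24 - 1707) = √(-1731) = I*√1731 ≈ 41.605*I)
-(29*(-20) + W)/4777 - P = -(29*(-20) - 1/38)/4777 - I*√1731 = -(-580 - 1/38)/4777 - I*√1731 = -(-22041)/(38*4777) - I*√1731 = -1*(-22041/181526) - I*√1731 = 22041/181526 - I*√1731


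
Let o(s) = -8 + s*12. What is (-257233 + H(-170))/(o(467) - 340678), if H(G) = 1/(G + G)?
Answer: 87459221/113927880 ≈ 0.76767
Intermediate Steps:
o(s) = -8 + 12*s
H(G) = 1/(2*G)
(-257233 + H(-170))/(o(467) - 340678) = (-257233 + (1/2)/(-170))/((-8 + 12*467) - 340678) = (-257233 + (1/2)*(-1/170))/((-8 + 5604) - 340678) = (-257233 - 1/340)/(5596 - 340678) = -87459221/340/(-335082) = -87459221/340*(-1/335082) = 87459221/113927880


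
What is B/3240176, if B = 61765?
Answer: 61765/3240176 ≈ 0.019062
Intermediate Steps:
B/3240176 = 61765/3240176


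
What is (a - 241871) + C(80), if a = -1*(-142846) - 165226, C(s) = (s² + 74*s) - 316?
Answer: -252247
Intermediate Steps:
C(s) = -316 + s² + 74*s
a = -22380 (a = 142846 - 165226 = -22380)
(a - 241871) + C(80) = (-22380 - 241871) + (-316 + 80² + 74*80) = -264251 + (-316 + 6400 + 5920) = -264251 + 12004 = -252247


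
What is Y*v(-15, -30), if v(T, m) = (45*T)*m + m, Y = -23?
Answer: -465060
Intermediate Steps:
v(T, m) = m + 45*T*m (v(T, m) = 45*T*m + m = m + 45*T*m)
Y*v(-15, -30) = -(-690)*(1 + 45*(-15)) = -(-690)*(1 - 675) = -(-690)*(-674) = -23*20220 = -465060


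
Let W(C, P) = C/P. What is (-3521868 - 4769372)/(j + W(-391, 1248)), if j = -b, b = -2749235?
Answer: -10347467520/3431044889 ≈ -3.0158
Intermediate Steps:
j = 2749235 (j = -1*(-2749235) = 2749235)
(-3521868 - 4769372)/(j + W(-391, 1248)) = (-3521868 - 4769372)/(2749235 - 391/1248) = -8291240/(2749235 - 391*1/1248) = -8291240/(2749235 - 391/1248) = -8291240/3431044889/1248 = -8291240*1248/3431044889 = -10347467520/3431044889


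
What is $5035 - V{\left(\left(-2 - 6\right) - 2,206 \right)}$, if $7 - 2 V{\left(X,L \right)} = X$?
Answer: $\frac{10053}{2} \approx 5026.5$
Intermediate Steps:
$V{\left(X,L \right)} = \frac{7}{2} - \frac{X}{2}$
$5035 - V{\left(\left(-2 - 6\right) - 2,206 \right)} = 5035 - \left(\frac{7}{2} - \frac{\left(-2 - 6\right) - 2}{2}\right) = 5035 - \left(\frac{7}{2} - \frac{-8 - 2}{2}\right) = 5035 - \left(\frac{7}{2} - -5\right) = 5035 - \left(\frac{7}{2} + 5\right) = 5035 - \frac{17}{2} = \frac{10053}{2}$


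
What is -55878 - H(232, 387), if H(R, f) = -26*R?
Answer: -49846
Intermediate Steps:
-55878 - H(232, 387) = -55878 - (-26)*232 = -55878 - 1*(-6032) = -55878 + 6032 = -49846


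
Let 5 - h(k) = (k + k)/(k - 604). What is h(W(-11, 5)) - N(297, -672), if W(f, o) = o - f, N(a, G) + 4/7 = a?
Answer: -42832/147 ≈ -291.37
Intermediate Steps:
N(a, G) = -4/7 + a
h(k) = 5 - 2*k/(-604 + k) (h(k) = 5 - (k + k)/(k - 604) = 5 - 2*k/(-604 + k))
h(W(-11, 5)) - N(297, -672) = (-3020 + 3*(5 - 1*(-11)))/(-604 + (5 - 1*(-11))) - (-4/7 + 297) = (-3020 + 3*(5 + 11))/(-604 + (5 + 11)) - 1*2075/7 = (-3020 + 3*16)/(-604 + 16) - 2075/7 = (-3020 + 48)/(-588) - 2075/7 = -1/588*(-2972) - 2075/7 = 743/147 - 2075/7 = -42832/147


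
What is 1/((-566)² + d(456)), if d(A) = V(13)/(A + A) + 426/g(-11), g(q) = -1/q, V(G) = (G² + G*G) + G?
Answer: 304/98812885 ≈ 3.0765e-6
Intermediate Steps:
V(G) = G + 2*G² (V(G) = (G² + G²) + G = 2*G² + G = G + 2*G²)
d(A) = 4686 + 351/(2*A) (d(A) = (13*(1 + 2*13))/(A + A) + 426/((-1/(-11))) = (13*(1 + 26))/((2*A)) + 426/((-1*(-1/11))) = (13*27)*(1/(2*A)) + 426/(1/11) = 351*(1/(2*A)) + 426*11 = 351/(2*A) + 4686 = 4686 + 351/(2*A))
1/((-566)² + d(456)) = 1/((-566)² + (4686 + (351/2)/456)) = 1/(320356 + (4686 + (351/2)*(1/456))) = 1/(320356 + (4686 + 117/304)) = 1/(320356 + 1424661/304) = 1/(98812885/304) = 304/98812885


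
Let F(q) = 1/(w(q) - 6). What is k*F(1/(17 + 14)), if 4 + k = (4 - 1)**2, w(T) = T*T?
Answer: -961/1153 ≈ -0.83348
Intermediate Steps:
w(T) = T**2
F(q) = 1/(-6 + q**2) (F(q) = 1/(q**2 - 6) = 1/(-6 + q**2))
k = 5 (k = -4 + (4 - 1)**2 = -4 + 3**2 = -4 + 9 = 5)
k*F(1/(17 + 14)) = 5/(-6 + (1/(17 + 14))**2) = 5/(-6 + (1/31)**2) = 5/(-6 + 1/961) = 5/(-5765/961) = 5*(-961/5765) = -961/1153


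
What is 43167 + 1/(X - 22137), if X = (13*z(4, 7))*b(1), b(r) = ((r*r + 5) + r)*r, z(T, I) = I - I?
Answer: 955587878/22137 ≈ 43167.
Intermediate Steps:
z(T, I) = 0
b(r) = r*(5 + r + r²) (b(r) = ((r² + 5) + r)*r = ((5 + r²) + r)*r = (5 + r + r²)*r = r*(5 + r + r²))
X = 0 (X = (13*0)*(1*(5 + 1 + 1²)) = 0*(1*(5 + 1 + 1)) = 0*(1*7) = 0*7 = 0)
43167 + 1/(X - 22137) = 43167 + 1/(0 - 22137) = 43167 + 1/(-22137) = 43167 - 1/22137 = 955587878/22137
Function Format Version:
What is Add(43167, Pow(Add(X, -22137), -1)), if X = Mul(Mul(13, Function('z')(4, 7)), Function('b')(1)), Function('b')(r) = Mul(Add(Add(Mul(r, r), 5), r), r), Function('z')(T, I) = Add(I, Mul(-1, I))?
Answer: Rational(955587878, 22137) ≈ 43167.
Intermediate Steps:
Function('z')(T, I) = 0
Function('b')(r) = Mul(r, Add(5, r, Pow(r, 2))) (Function('b')(r) = Mul(Add(Add(Pow(r, 2), 5), r), r) = Mul(Add(Add(5, Pow(r, 2)), r), r) = Mul(Add(5, r, Pow(r, 2)), r) = Mul(r, Add(5, r, Pow(r, 2))))
X = 0 (X = Mul(Mul(13, 0), Mul(1, Add(5, 1, Pow(1, 2)))) = Mul(0, Mul(1, Add(5, 1, 1))) = Mul(0, Mul(1, 7)) = Mul(0, 7) = 0)
Add(43167, Pow(Add(X, -22137), -1)) = Add(43167, Pow(Add(0, -22137), -1)) = Add(43167, Pow(-22137, -1)) = Add(43167, Rational(-1, 22137)) = Rational(955587878, 22137)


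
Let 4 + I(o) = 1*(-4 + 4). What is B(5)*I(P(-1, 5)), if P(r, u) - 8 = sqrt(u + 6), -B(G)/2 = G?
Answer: 40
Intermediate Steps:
B(G) = -2*G
P(r, u) = 8 + sqrt(6 + u) (P(r, u) = 8 + sqrt(u + 6) = 8 + sqrt(6 + u))
I(o) = -4 (I(o) = -4 + 1*(-4 + 4) = -4 + 1*0 = -4 + 0 = -4)
B(5)*I(P(-1, 5)) = -2*5*(-4) = -10*(-4) = 40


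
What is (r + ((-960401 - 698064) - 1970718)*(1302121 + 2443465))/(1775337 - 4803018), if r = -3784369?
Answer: 13593420820607/3027681 ≈ 4.4897e+6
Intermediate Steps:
(r + ((-960401 - 698064) - 1970718)*(1302121 + 2443465))/(1775337 - 4803018) = (-3784369 + ((-960401 - 698064) - 1970718)*(1302121 + 2443465))/(1775337 - 4803018) = (-3784369 + (-1658465 - 1970718)*3745586)/(-3027681) = (-3784369 - 3629183*3745586)*(-1/3027681) = (-3784369 - 13593417036238)*(-1/3027681) = -13593420820607*(-1/3027681) = 13593420820607/3027681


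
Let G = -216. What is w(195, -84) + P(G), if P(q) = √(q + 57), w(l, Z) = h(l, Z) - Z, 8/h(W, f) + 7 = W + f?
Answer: 1093/13 + I*√159 ≈ 84.077 + 12.61*I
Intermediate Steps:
h(W, f) = 8/(-7 + W + f) (h(W, f) = 8/(-7 + (W + f)) = 8/(-7 + W + f))
w(l, Z) = -Z + 8/(-7 + Z + l) (w(l, Z) = 8/(-7 + l + Z) - Z = 8/(-7 + Z + l) - Z = -Z + 8/(-7 + Z + l))
P(q) = √(57 + q)
w(195, -84) + P(G) = (-1*(-84) + 8/(-7 - 84 + 195)) + √(57 - 216) = (84 + 8/104) + √(-159) = (84 + 8*(1/104)) + I*√159 = (84 + 1/13) + I*√159 = 1093/13 + I*√159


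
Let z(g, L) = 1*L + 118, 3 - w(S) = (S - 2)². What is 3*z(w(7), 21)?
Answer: 417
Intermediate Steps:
w(S) = 3 - (-2 + S)² (w(S) = 3 - (S - 2)² = 3 - (-2 + S)²)
z(g, L) = 118 + L (z(g, L) = L + 118 = 118 + L)
3*z(w(7), 21) = 3*(118 + 21) = 3*139 = 417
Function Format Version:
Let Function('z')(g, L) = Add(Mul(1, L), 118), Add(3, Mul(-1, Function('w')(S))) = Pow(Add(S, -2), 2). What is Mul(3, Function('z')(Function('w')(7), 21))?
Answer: 417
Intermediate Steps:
Function('w')(S) = Add(3, Mul(-1, Pow(Add(-2, S), 2))) (Function('w')(S) = Add(3, Mul(-1, Pow(Add(S, -2), 2))) = Add(3, Mul(-1, Pow(Add(-2, S), 2))))
Function('z')(g, L) = Add(118, L) (Function('z')(g, L) = Add(L, 118) = Add(118, L))
Mul(3, Function('z')(Function('w')(7), 21)) = Mul(3, Add(118, 21)) = Mul(3, 139) = 417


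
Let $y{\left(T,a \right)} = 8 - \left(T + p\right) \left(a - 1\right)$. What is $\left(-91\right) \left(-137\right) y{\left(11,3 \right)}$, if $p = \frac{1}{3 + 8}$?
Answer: $- \frac{1944852}{11} \approx -1.768 \cdot 10^{5}$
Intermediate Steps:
$p = \frac{1}{11} \approx 0.090909$
$y{\left(T,a \right)} = 8 - \left(-1 + a\right) \left(\frac{1}{11} + T\right)$ ($y{\left(T,a \right)} = 8 - \left(T + \frac{1}{11}\right) \left(a - 1\right) = 8 - \left(\frac{1}{11} + T\right) \left(-1 + a\right) = 8 - \left(-1 + a\right) \left(\frac{1}{11} + T\right)$)
$\left(-91\right) \left(-137\right) y{\left(11,3 \right)} = \left(-91\right) \left(-137\right) \left(\frac{89}{11} + 11 - \frac{3}{11} - 11 \cdot 3\right) = 12467 \left(\frac{89}{11} + 11 - \frac{3}{11} - 33\right) = 12467 \left(- \frac{156}{11}\right) = - \frac{1944852}{11}$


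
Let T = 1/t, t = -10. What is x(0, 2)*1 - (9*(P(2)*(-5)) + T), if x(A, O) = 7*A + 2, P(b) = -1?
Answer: -429/10 ≈ -42.900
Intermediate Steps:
x(A, O) = 2 + 7*A
T = -⅒ (T = 1/(-10) = -⅒ ≈ -0.10000)
x(0, 2)*1 - (9*(P(2)*(-5)) + T) = (2 + 7*0)*1 - (9*(-1*(-5)) - ⅒) = (2 + 0)*1 - (9*5 - ⅒) = 2*1 - (45 - ⅒) = 2 - 1*449/10 = 2 - 449/10 = -429/10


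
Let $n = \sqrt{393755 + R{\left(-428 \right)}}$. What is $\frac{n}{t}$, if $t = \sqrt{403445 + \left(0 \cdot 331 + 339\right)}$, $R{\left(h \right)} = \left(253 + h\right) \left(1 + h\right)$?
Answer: $\frac{8 \sqrt{46182795}}{50473} \approx 1.0771$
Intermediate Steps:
$R{\left(h \right)} = \left(1 + h\right) \left(253 + h\right)$
$t = 2 \sqrt{100946}$ ($t = \sqrt{403445 + \left(0 + 339\right)} = \sqrt{403445 + 339} = \sqrt{403784} = 2 \sqrt{100946} \approx 635.44$)
$n = 16 \sqrt{1830}$ ($n = \sqrt{393755 + \left(253 + \left(-428\right)^{2} + 254 \left(-428\right)\right)} = \sqrt{393755 + \left(253 + 183184 - 108712\right)} = \sqrt{393755 + 74725} = \sqrt{468480} = 16 \sqrt{1830} \approx 684.46$)
$\frac{n}{t} = \frac{16 \sqrt{1830}}{2 \sqrt{100946}} = 16 \sqrt{1830} \frac{\sqrt{100946}}{201892} = \frac{8 \sqrt{46182795}}{50473}$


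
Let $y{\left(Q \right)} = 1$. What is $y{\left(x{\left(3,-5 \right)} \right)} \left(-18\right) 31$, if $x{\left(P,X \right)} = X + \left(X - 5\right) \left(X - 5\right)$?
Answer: $-558$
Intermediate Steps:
$x{\left(P,X \right)} = X + \left(-5 + X\right)^{2}$ ($x{\left(P,X \right)} = X + \left(-5 + X\right) \left(-5 + X\right) = X + \left(-5 + X\right)^{2}$)
$y{\left(x{\left(3,-5 \right)} \right)} \left(-18\right) 31 = 1 \left(-18\right) 31 = \left(-18\right) 31 = -558$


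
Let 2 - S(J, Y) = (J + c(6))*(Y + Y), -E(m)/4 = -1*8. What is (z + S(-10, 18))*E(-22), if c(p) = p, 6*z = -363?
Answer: 2736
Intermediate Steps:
z = -121/2 (z = (⅙)*(-363) = -121/2 ≈ -60.500)
E(m) = 32 (E(m) = -(-4)*8 = -4*(-8) = 32)
S(J, Y) = 2 - 2*Y*(6 + J) (S(J, Y) = 2 - (J + 6)*(Y + Y) = 2 - (6 + J)*2*Y = 2 - 2*Y*(6 + J))
(z + S(-10, 18))*E(-22) = (-121/2 + (2 - 12*18 - 2*(-10)*18))*32 = (-121/2 + (2 - 216 + 360))*32 = (-121/2 + 146)*32 = (171/2)*32 = 2736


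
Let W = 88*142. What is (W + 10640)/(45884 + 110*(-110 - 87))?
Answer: 11568/12107 ≈ 0.95548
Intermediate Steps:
W = 12496
(W + 10640)/(45884 + 110*(-110 - 87)) = (12496 + 10640)/(45884 + 110*(-110 - 87)) = 23136/(45884 + 110*(-197)) = 23136/(45884 - 21670) = 23136/24214 = 23136*(1/24214) = 11568/12107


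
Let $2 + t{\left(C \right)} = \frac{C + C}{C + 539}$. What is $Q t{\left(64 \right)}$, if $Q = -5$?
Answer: $\frac{5390}{603} \approx 8.9386$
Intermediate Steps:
$t{\left(C \right)} = -2 + \frac{2 C}{539 + C}$ ($t{\left(C \right)} = -2 + \frac{C + C}{C + 539} = -2 + \frac{2 C}{539 + C}$)
$Q t{\left(64 \right)} = - 5 \left(- \frac{1078}{539 + 64}\right) = - 5 \left(- \frac{1078}{603}\right) = - 5 \left(\left(-1078\right) \frac{1}{603}\right) = \left(-5\right) \left(- \frac{1078}{603}\right) = \frac{5390}{603}$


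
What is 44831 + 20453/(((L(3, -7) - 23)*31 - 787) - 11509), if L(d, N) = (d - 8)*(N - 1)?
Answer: 527595586/11769 ≈ 44829.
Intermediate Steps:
L(d, N) = (-1 + N)*(-8 + d) (L(d, N) = (-8 + d)*(-1 + N) = (-1 + N)*(-8 + d))
44831 + 20453/(((L(3, -7) - 23)*31 - 787) - 11509) = 44831 + 20453/((((8 - 1*3 - 8*(-7) - 7*3) - 23)*31 - 787) - 11509) = 44831 + 20453/((((8 - 3 + 56 - 21) - 23)*31 - 787) - 11509) = 44831 + 20453/(((40 - 23)*31 - 787) - 11509) = 44831 + 20453/((17*31 - 787) - 11509) = 44831 + 20453/((527 - 787) - 11509) = 44831 + 20453/(-260 - 11509) = 44831 + 20453/(-11769) = 44831 + 20453*(-1/11769) = 44831 - 20453/11769 = 527595586/11769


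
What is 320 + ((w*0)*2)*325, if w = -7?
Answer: 320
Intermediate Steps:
320 + ((w*0)*2)*325 = 320 + (-7*0*2)*325 = 320 + (0*2)*325 = 320 + 0*325 = 320 + 0 = 320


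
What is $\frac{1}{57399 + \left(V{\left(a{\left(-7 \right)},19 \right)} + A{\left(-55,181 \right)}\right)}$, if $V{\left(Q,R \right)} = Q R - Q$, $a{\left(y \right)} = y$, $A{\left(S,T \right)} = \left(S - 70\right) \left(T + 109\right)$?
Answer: $\frac{1}{21023} \approx 4.7567 \cdot 10^{-5}$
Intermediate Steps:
$A{\left(S,T \right)} = \left(-70 + S\right) \left(109 + T\right)$
$V{\left(Q,R \right)} = - Q + Q R$
$\frac{1}{57399 + \left(V{\left(a{\left(-7 \right)},19 \right)} + A{\left(-55,181 \right)}\right)} = \frac{1}{57399 - \left(36250 + 7 \left(-1 + 19\right)\right)} = \frac{1}{57399 - 36376} = \frac{1}{21023}$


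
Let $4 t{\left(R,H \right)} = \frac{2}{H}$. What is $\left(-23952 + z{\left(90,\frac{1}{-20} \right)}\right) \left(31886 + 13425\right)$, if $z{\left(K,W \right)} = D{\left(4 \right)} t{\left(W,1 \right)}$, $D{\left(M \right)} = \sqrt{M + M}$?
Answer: $-1085289072 + 45311 \sqrt{2} \approx -1.0852 \cdot 10^{9}$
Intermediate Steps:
$t{\left(R,H \right)} = \frac{1}{2 H}$ ($t{\left(R,H \right)} = \frac{2 \frac{1}{H}}{4} = \frac{1}{2 H}$)
$D{\left(M \right)} = \sqrt{2} \sqrt{M}$ ($D{\left(M \right)} = \sqrt{2 M} = \sqrt{2} \sqrt{M}$)
$z{\left(K,W \right)} = \sqrt{2}$ ($z{\left(K,W \right)} = \sqrt{2} \sqrt{4} \frac{1}{2 \cdot 1} = \sqrt{2} \cdot 2 \cdot \frac{1}{2} \cdot 1 = 2 \sqrt{2} \cdot \frac{1}{2} = \sqrt{2}$)
$\left(-23952 + z{\left(90,\frac{1}{-20} \right)}\right) \left(31886 + 13425\right) = \left(-23952 + \sqrt{2}\right) \left(31886 + 13425\right) = \left(-23952 + \sqrt{2}\right) 45311 = -1085289072 + 45311 \sqrt{2}$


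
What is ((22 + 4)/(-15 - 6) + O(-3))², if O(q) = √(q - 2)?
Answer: (26 - 21*I*√5)²/441 ≈ -3.4671 - 5.5369*I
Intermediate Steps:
O(q) = √(-2 + q)
((22 + 4)/(-15 - 6) + O(-3))² = ((22 + 4)/(-15 - 6) + √(-2 - 3))² = (26/(-21) + √(-5))² = (26*(-1/21) + I*√5)² = (-26/21 + I*√5)²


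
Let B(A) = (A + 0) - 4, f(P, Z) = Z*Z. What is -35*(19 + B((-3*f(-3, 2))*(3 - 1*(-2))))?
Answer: 1575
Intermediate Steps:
f(P, Z) = Z**2
B(A) = -4 + A (B(A) = A - 4 = -4 + A)
-35*(19 + B((-3*f(-3, 2))*(3 - 1*(-2)))) = -35*(19 + (-4 + (-3*2**2)*(3 - 1*(-2)))) = -35*(19 + (-4 + (-3*4)*(3 + 2))) = -35*(19 + (-4 - 12*5)) = -35*(19 + (-4 - 60)) = -35*(19 - 64) = -35*(-45) = 1575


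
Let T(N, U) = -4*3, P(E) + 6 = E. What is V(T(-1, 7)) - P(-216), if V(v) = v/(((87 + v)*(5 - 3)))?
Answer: 5548/25 ≈ 221.92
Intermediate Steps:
P(E) = -6 + E
T(N, U) = -12
V(v) = v/(174 + 2*v) (V(v) = v/(((87 + v)*2)) = v/(174 + 2*v))
V(T(-1, 7)) - P(-216) = (½)*(-12)/(87 - 12) - (-6 - 216) = (½)*(-12)/75 - 1*(-222) = (½)*(-12)*(1/75) + 222 = -2/25 + 222 = 5548/25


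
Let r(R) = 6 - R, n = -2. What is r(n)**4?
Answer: 4096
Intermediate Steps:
r(n)**4 = (6 - 1*(-2))**4 = (6 + 2)**4 = 8**4 = 4096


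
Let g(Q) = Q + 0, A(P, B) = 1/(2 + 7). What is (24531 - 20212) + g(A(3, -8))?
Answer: 38872/9 ≈ 4319.1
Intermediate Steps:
A(P, B) = 1/9
g(Q) = Q
(24531 - 20212) + g(A(3, -8)) = (24531 - 20212) + 1/9 = 4319 + 1/9 = 38872/9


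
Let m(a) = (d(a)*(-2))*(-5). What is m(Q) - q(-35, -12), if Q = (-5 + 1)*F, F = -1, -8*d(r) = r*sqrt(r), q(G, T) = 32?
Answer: -42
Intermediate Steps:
d(r) = -r**(3/2)/8 (d(r) = -r*sqrt(r)/8 = -r**(3/2)/8)
Q = 4 (Q = (-5 + 1)*(-1) = -4*(-1) = 4)
m(a) = -5*a**(3/2)/4 (m(a) = (-a**(3/2)/8*(-2))*(-5) = (a**(3/2)/4)*(-5) = -5*a**(3/2)/4)
m(Q) - q(-35, -12) = -5*4**(3/2)/4 - 1*32 = -5/4*8 - 32 = -10 - 32 = -42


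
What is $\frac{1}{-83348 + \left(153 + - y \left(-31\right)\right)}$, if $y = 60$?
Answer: $- \frac{1}{81335} \approx -1.2295 \cdot 10^{-5}$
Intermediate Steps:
$\frac{1}{-83348 + \left(153 + - y \left(-31\right)\right)} = \frac{1}{-83348 + \left(153 + \left(-1\right) 60 \left(-31\right)\right)} = \frac{1}{-83348 + \left(153 - -1860\right)} = \frac{1}{-83348 + \left(153 + 1860\right)} = \frac{1}{-83348 + 2013} = \frac{1}{-81335} = - \frac{1}{81335}$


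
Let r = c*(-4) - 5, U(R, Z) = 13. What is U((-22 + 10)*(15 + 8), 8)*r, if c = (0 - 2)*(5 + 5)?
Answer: 975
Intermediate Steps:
c = -20 (c = -2*10 = -20)
r = 75 (r = -20*(-4) - 5 = 80 - 5 = 75)
U((-22 + 10)*(15 + 8), 8)*r = 13*75 = 975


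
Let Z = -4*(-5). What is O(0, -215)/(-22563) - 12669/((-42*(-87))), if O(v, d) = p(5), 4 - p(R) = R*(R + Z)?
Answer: -31712057/9160578 ≈ -3.4618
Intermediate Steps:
Z = 20
p(R) = 4 - R*(20 + R) (p(R) = 4 - R*(R + 20) = 4 - R*(20 + R))
O(v, d) = -121 (O(v, d) = 4 - 1*5² - 20*5 = 4 - 1*25 - 100 = 4 - 25 - 100 = -121)
O(0, -215)/(-22563) - 12669/((-42*(-87))) = -121/(-22563) - 12669/((-42*(-87))) = -121*(-1/22563) - 12669/3654 = 121/22563 - 12669*1/3654 = 121/22563 - 4223/1218 = -31712057/9160578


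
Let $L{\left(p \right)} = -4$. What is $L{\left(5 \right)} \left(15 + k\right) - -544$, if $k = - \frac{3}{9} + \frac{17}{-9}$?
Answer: $\frac{4436}{9} \approx 492.89$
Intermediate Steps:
$k = - \frac{20}{9}$ ($k = \left(-3\right) \frac{1}{9} + 17 \left(- \frac{1}{9}\right) = - \frac{1}{3} - \frac{17}{9} = - \frac{20}{9} \approx -2.2222$)
$L{\left(5 \right)} \left(15 + k\right) - -544 = - 4 \left(15 - \frac{20}{9}\right) - -544 = \left(-4\right) \frac{115}{9} + \left(-1912 + 2456\right) = - \frac{460}{9} + 544 = \frac{4436}{9}$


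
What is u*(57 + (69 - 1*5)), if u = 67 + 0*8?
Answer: 8107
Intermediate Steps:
u = 67 (u = 67 + 0 = 67)
u*(57 + (69 - 1*5)) = 67*(57 + (69 - 1*5)) = 67*(57 + (69 - 5)) = 67*(57 + 64) = 67*121 = 8107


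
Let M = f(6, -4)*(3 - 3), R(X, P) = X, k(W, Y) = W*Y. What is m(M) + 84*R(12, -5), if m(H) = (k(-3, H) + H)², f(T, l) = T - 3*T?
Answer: 1008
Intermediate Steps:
f(T, l) = -2*T
M = 0 (M = (-2*6)*(3 - 3) = -12*0 = 0)
m(H) = 4*H² (m(H) = (-3*H + H)² = (-2*H)² = 4*H²)
m(M) + 84*R(12, -5) = 4*0² + 84*12 = 4*0 + 1008 = 0 + 1008 = 1008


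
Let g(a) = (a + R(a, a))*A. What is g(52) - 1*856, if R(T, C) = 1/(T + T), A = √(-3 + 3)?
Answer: -856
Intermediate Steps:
A = 0 (A = √0 = 0)
R(T, C) = 1/(2*T)
g(a) = 0 (g(a) = (a + 1/(2*a))*0 = 0)
g(52) - 1*856 = 0 - 1*856 = 0 - 856 = -856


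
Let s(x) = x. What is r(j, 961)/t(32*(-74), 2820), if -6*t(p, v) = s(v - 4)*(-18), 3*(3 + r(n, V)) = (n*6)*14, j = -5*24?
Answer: -1121/2816 ≈ -0.39808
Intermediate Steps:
j = -120
r(n, V) = -3 + 28*n (r(n, V) = -3 + ((n*6)*14)/3 = -3 + ((6*n)*14)/3 = -3 + (84*n)/3 = -3 + 28*n)
t(p, v) = -12 + 3*v (t(p, v) = -(v - 4)*(-18)/6 = -(-4 + v)*(-18)/6 = -(72 - 18*v)/6 = -12 + 3*v)
r(j, 961)/t(32*(-74), 2820) = (-3 + 28*(-120))/(-12 + 3*2820) = (-3 - 3360)/(-12 + 8460) = -3363/8448 = -3363*1/8448 = -1121/2816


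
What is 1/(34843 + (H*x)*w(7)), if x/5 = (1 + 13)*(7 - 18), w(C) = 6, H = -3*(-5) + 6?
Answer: -1/62177 ≈ -1.6083e-5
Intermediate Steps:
H = 21 (H = 15 + 6 = 21)
x = -770 (x = 5*((1 + 13)*(7 - 18)) = 5*(14*(-11)) = 5*(-154) = -770)
1/(34843 + (H*x)*w(7)) = 1/(34843 + (21*(-770))*6) = 1/(34843 - 16170*6) = 1/(34843 - 97020) = 1/(-62177) = -1/62177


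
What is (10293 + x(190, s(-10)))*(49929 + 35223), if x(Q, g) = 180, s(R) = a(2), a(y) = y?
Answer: 891796896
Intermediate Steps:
s(R) = 2
(10293 + x(190, s(-10)))*(49929 + 35223) = (10293 + 180)*(49929 + 35223) = 10473*85152 = 891796896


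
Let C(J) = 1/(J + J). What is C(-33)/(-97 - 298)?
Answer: 1/26070 ≈ 3.8358e-5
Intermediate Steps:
C(J) = 1/(2*J)
C(-33)/(-97 - 298) = ((½)/(-33))/(-97 - 298) = ((½)*(-1/33))/(-395) = -1/66*(-1/395) = 1/26070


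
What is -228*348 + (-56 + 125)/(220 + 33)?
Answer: -872781/11 ≈ -79344.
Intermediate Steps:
-228*348 + (-56 + 125)/(220 + 33) = -79344 + 69/253 = -79344 + 69*(1/253) = -79344 + 3/11 = -872781/11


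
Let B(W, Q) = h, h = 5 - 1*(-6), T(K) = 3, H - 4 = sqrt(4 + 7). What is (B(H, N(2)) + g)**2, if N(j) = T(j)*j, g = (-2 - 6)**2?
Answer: 5625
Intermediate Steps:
H = 4 + sqrt(11) (H = 4 + sqrt(4 + 7) = 4 + sqrt(11) ≈ 7.3166)
h = 11 (h = 5 + 6 = 11)
g = 64 (g = (-8)**2 = 64)
N(j) = 3*j
B(W, Q) = 11
(B(H, N(2)) + g)**2 = (11 + 64)**2 = 75**2 = 5625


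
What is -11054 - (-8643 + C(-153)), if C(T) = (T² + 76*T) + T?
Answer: -14039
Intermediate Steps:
C(T) = T² + 77*T
-11054 - (-8643 + C(-153)) = -11054 - (-8643 - 153*(77 - 153)) = -11054 - (-8643 - 153*(-76)) = -11054 - (-8643 + 11628) = -11054 - 1*2985 = -11054 - 2985 = -14039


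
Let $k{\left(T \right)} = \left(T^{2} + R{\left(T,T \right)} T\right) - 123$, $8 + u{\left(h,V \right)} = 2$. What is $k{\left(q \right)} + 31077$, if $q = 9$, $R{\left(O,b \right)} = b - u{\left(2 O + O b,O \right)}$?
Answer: $31170$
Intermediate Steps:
$u{\left(h,V \right)} = -6$ ($u{\left(h,V \right)} = -8 + 2 = -6$)
$R{\left(O,b \right)} = 6 + b$ ($R{\left(O,b \right)} = b - -6 = b + 6 = 6 + b$)
$k{\left(T \right)} = -123 + T^{2} + T \left(6 + T\right)$ ($k{\left(T \right)} = \left(T^{2} + \left(6 + T\right) T\right) - 123 = \left(T^{2} + T \left(6 + T\right)\right) - 123 = -123 + T^{2} + T \left(6 + T\right)$)
$k{\left(q \right)} + 31077 = \left(-123 + 9^{2} + 9 \left(6 + 9\right)\right) + 31077 = \left(-123 + 81 + 9 \cdot 15\right) + 31077 = \left(-123 + 81 + 135\right) + 31077 = 93 + 31077 = 31170$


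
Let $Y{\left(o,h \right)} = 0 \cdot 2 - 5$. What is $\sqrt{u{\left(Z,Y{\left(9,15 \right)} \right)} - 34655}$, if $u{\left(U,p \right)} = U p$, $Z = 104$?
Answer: $5 i \sqrt{1407} \approx 187.55 i$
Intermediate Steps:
$Y{\left(o,h \right)} = -5$ ($Y{\left(o,h \right)} = 0 - 5 = -5$)
$\sqrt{u{\left(Z,Y{\left(9,15 \right)} \right)} - 34655} = \sqrt{104 \left(-5\right) - 34655} = \sqrt{-520 - 34655} = \sqrt{-35175} = 5 i \sqrt{1407}$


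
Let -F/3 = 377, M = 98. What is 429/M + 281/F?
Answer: 457661/110838 ≈ 4.1291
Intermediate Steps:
F = -1131 (F = -3*377 = -1131)
429/M + 281/F = 429/98 + 281/(-1131) = 429*(1/98) + 281*(-1/1131) = 429/98 - 281/1131 = 457661/110838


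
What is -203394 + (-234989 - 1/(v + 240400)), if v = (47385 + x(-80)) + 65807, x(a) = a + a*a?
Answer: -157779302297/359912 ≈ -4.3838e+5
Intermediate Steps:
x(a) = a + a**2
v = 119512 (v = (47385 - 80*(1 - 80)) + 65807 = (47385 - 80*(-79)) + 65807 = (47385 + 6320) + 65807 = 53705 + 65807 = 119512)
-203394 + (-234989 - 1/(v + 240400)) = -203394 + (-234989 - 1/(119512 + 240400)) = -203394 + (-234989 - 1/359912) = -203394 - 84575360969/359912 = -157779302297/359912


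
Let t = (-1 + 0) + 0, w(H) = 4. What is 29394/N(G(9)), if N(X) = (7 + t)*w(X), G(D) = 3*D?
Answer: 4899/4 ≈ 1224.8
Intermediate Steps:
t = -1 (t = -1 + 0 = -1)
N(X) = 24 (N(X) = (7 - 1)*4 = 6*4 = 24)
29394/N(G(9)) = 29394/24 = 29394*(1/24) = 4899/4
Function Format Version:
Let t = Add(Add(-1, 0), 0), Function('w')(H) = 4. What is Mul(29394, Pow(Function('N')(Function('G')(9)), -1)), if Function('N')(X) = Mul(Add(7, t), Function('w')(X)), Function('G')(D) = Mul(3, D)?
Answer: Rational(4899, 4) ≈ 1224.8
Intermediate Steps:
t = -1 (t = Add(-1, 0) = -1)
Function('N')(X) = 24 (Function('N')(X) = Mul(Add(7, -1), 4) = Mul(6, 4) = 24)
Mul(29394, Pow(Function('N')(Function('G')(9)), -1)) = Mul(29394, Pow(24, -1)) = Mul(29394, Rational(1, 24)) = Rational(4899, 4)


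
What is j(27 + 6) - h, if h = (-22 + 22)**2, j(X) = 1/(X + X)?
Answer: 1/66 ≈ 0.015152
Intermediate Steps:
j(X) = 1/(2*X)
h = 0 (h = 0**2 = 0)
j(27 + 6) - h = 1/(2*(27 + 6)) - 1*0 = (1/2)/33 + 0 = (1/2)*(1/33) + 0 = 1/66 + 0 = 1/66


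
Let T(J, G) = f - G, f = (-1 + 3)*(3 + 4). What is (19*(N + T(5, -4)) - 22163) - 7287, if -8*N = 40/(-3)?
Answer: -87229/3 ≈ -29076.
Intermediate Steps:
N = 5/3 (N = -5/(-3) = -5*(-1)/3 = -1/8*(-40/3) = 5/3 ≈ 1.6667)
f = 14 (f = 2*7 = 14)
T(J, G) = 14 - G
(19*(N + T(5, -4)) - 22163) - 7287 = (19*(5/3 + (14 - 1*(-4))) - 22163) - 7287 = (19*(5/3 + (14 + 4)) - 22163) - 7287 = (19*(5/3 + 18) - 22163) - 7287 = (19*(59/3) - 22163) - 7287 = (1121/3 - 22163) - 7287 = -65368/3 - 7287 = -87229/3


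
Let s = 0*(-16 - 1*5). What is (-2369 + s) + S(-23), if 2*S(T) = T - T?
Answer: -2369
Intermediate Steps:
S(T) = 0 (S(T) = (T - T)/2 = (½)*0 = 0)
s = 0 (s = 0*(-16 - 5) = 0*(-21) = 0)
(-2369 + s) + S(-23) = (-2369 + 0) + 0 = -2369 + 0 = -2369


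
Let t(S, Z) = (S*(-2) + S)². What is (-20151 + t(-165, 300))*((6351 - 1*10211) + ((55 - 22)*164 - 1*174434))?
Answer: -1222967268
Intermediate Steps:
t(S, Z) = S² (t(S, Z) = (-2*S + S)² = (-S)² = S²)
(-20151 + t(-165, 300))*((6351 - 1*10211) + ((55 - 22)*164 - 1*174434)) = (-20151 + (-165)²)*((6351 - 1*10211) + ((55 - 22)*164 - 1*174434)) = (-20151 + 27225)*((6351 - 10211) + (33*164 - 174434)) = 7074*(-3860 + (5412 - 174434)) = 7074*(-3860 - 169022) = 7074*(-172882) = -1222967268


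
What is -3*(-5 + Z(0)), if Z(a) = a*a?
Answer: 15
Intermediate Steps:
Z(a) = a**2
-3*(-5 + Z(0)) = -3*(-5 + 0**2) = -3*(-5 + 0) = -3*(-5) = 15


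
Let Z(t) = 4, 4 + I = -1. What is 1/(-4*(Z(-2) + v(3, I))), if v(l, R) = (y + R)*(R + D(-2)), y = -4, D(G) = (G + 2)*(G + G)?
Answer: -1/196 ≈ -0.0051020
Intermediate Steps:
I = -5 (I = -4 - 1 = -5)
D(G) = 2*G*(2 + G) (D(G) = (2 + G)*(2*G) = 2*G*(2 + G))
v(l, R) = R*(-4 + R) (v(l, R) = (-4 + R)*(R + 2*(-2)*(2 - 2)) = (-4 + R)*(R + 2*(-2)*0) = (-4 + R)*(R + 0) = (-4 + R)*R = R*(-4 + R))
1/(-4*(Z(-2) + v(3, I))) = 1/(-4*(4 - 5*(-4 - 5))) = 1/(-4*(4 - 5*(-9))) = 1/(-4*(4 + 45)) = 1/(-4*49) = 1/(-196) = -1/196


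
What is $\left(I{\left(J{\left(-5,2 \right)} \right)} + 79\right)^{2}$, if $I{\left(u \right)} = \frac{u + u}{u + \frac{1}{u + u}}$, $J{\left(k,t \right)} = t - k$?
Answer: $\frac{64272289}{9801} \approx 6557.7$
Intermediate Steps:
$I{\left(u \right)} = \frac{2 u}{u + \frac{1}{2 u}}$
$\left(I{\left(J{\left(-5,2 \right)} \right)} + 79\right)^{2} = \left(\frac{4 \left(2 - -5\right)^{2}}{1 + 2 \left(2 - -5\right)^{2}} + 79\right)^{2} = \left(\frac{4 \left(2 + 5\right)^{2}}{1 + 2 \left(2 + 5\right)^{2}} + 79\right)^{2} = \left(\frac{4 \cdot 7^{2}}{1 + 2 \cdot 7^{2}} + 79\right)^{2} = \left(4 \cdot 49 \frac{1}{1 + 2 \cdot 49} + 79\right)^{2} = \left(4 \cdot 49 \frac{1}{1 + 98} + 79\right)^{2} = \left(4 \cdot 49 \cdot \frac{1}{99} + 79\right)^{2} = \left(\frac{196}{99} + 79\right)^{2} = \left(\frac{8017}{99}\right)^{2} = \frac{64272289}{9801}$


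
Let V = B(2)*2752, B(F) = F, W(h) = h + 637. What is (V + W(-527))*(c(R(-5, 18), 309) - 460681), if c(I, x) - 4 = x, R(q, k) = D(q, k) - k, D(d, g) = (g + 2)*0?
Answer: -2584505952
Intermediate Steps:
D(d, g) = 0 (D(d, g) = (2 + g)*0 = 0)
W(h) = 637 + h
R(q, k) = -k (R(q, k) = 0 - k = -k)
c(I, x) = 4 + x
V = 5504 (V = 2*2752 = 5504)
(V + W(-527))*(c(R(-5, 18), 309) - 460681) = (5504 + (637 - 527))*((4 + 309) - 460681) = (5504 + 110)*(313 - 460681) = 5614*(-460368) = -2584505952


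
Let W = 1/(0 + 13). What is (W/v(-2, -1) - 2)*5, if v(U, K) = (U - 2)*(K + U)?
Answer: -1555/156 ≈ -9.9679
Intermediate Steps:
v(U, K) = (-2 + U)*(K + U)
W = 1/13 ≈ 0.076923
(W/v(-2, -1) - 2)*5 = (1/(13*((-2)² - 2*(-1) - 2*(-2) - 1*(-2))) - 2)*5 = (1/(13*(4 + 2 + 4 + 2)) - 2)*5 = ((1/13)/12 - 2)*5 = ((1/13)*(1/12) - 2)*5 = (1/156 - 2)*5 = -311/156*5 = -1555/156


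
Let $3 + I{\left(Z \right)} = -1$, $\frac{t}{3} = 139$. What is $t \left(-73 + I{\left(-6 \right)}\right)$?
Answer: $-32109$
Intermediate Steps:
$t = 417$ ($t = 3 \cdot 139 = 417$)
$I{\left(Z \right)} = -4$ ($I{\left(Z \right)} = -3 - 1 = -4$)
$t \left(-73 + I{\left(-6 \right)}\right) = 417 \left(-73 - 4\right) = 417 \left(-77\right) = -32109$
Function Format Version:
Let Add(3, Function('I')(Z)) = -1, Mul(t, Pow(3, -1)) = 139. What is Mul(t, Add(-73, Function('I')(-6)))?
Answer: -32109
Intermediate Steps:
t = 417 (t = Mul(3, 139) = 417)
Function('I')(Z) = -4 (Function('I')(Z) = Add(-3, -1) = -4)
Mul(t, Add(-73, Function('I')(-6))) = Mul(417, Add(-73, -4)) = Mul(417, -77) = -32109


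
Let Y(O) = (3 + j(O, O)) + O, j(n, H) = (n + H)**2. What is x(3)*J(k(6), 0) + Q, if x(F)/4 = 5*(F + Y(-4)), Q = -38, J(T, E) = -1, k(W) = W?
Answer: -1358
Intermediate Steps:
j(n, H) = (H + n)**2
Y(O) = 3 + O + 4*O**2 (Y(O) = (3 + (O + O)**2) + O = (3 + (2*O)**2) + O = (3 + 4*O**2) + O = 3 + O + 4*O**2)
x(F) = 1260 + 20*F (x(F) = 4*(5*(F + (3 - 4 + 4*(-4)**2))) = 4*(5*(F + (3 - 4 + 4*16))) = 4*(5*(F + (3 - 4 + 64))) = 4*(5*(F + 63)) = 4*(5*(63 + F)) = 4*(315 + 5*F) = 1260 + 20*F)
x(3)*J(k(6), 0) + Q = (1260 + 20*3)*(-1) - 38 = (1260 + 60)*(-1) - 38 = 1320*(-1) - 38 = -1320 - 38 = -1358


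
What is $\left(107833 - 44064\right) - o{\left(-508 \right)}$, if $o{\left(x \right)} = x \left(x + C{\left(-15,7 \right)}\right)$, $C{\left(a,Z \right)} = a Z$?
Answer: $-247635$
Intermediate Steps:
$C{\left(a,Z \right)} = Z a$
$o{\left(x \right)} = x \left(-105 + x\right)$ ($o{\left(x \right)} = x \left(x + 7 \left(-15\right)\right) = x \left(x - 105\right) = x \left(-105 + x\right)$)
$\left(107833 - 44064\right) - o{\left(-508 \right)} = \left(107833 - 44064\right) - - 508 \left(-105 - 508\right) = 63769 - \left(-508\right) \left(-613\right) = 63769 - 311404 = -247635$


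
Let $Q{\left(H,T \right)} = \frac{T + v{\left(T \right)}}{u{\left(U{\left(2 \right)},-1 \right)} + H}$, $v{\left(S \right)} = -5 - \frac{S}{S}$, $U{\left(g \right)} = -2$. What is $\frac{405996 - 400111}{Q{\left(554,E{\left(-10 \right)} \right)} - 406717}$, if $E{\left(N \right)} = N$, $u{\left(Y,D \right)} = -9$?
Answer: $- \frac{3207325}{221660781} \approx -0.01447$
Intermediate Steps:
$v{\left(S \right)} = -6$ ($v{\left(S \right)} = -5 - 1 = -6$)
$Q{\left(H,T \right)} = \frac{-6 + T}{-9 + H}$ ($Q{\left(H,T \right)} = \frac{T - 6}{-9 + H} = \frac{-6 + T}{-9 + H}$)
$\frac{405996 - 400111}{Q{\left(554,E{\left(-10 \right)} \right)} - 406717} = \frac{405996 - 400111}{\frac{-6 - 10}{-9 + 554} - 406717} = \frac{5885}{\frac{1}{545} \left(-16\right) - 406717} = \frac{5885}{- \frac{16}{545} - 406717} = \frac{5885}{- \frac{221660781}{545}} = 5885 \left(- \frac{545}{221660781}\right) = - \frac{3207325}{221660781}$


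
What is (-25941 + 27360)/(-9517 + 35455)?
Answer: 43/786 ≈ 0.054707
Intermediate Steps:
(-25941 + 27360)/(-9517 + 35455) = 1419/25938 = 1419*(1/25938) = 43/786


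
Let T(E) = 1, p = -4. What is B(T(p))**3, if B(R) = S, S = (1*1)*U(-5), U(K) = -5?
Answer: -125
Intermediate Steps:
S = -5 (S = (1*1)*(-5) = 1*(-5) = -5)
B(R) = -5
B(T(p))**3 = (-5)**3 = -125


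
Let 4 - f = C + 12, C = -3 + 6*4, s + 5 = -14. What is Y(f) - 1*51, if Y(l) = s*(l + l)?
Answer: 1051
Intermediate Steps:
s = -19 (s = -5 - 14 = -19)
C = 21 (C = -3 + 24 = 21)
f = -29 (f = 4 - (21 + 12) = 4 - 1*33 = 4 - 33 = -29)
Y(l) = -38*l (Y(l) = -19*(l + l) = -38*l)
Y(f) - 1*51 = -38*(-29) - 1*51 = 1102 - 51 = 1051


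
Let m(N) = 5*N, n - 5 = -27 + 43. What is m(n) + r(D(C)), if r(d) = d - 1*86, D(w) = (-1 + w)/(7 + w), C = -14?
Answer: 148/7 ≈ 21.143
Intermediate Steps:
D(w) = (-1 + w)/(7 + w)
n = 21 (n = 5 + (-27 + 43) = 5 + 16 = 21)
r(d) = -86 + d (r(d) = d - 86 = -86 + d)
m(n) + r(D(C)) = 5*21 + (-86 + (-1 - 14)/(7 - 14)) = 105 + (-86 - 15/(-7)) = 105 + (-86 - ⅐*(-15)) = 105 + (-86 + 15/7) = 105 - 587/7 = 148/7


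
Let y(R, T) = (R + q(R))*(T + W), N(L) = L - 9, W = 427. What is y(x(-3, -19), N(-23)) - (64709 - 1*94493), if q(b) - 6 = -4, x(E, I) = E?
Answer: 29389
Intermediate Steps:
q(b) = 2 (q(b) = 6 - 4 = 2)
N(L) = -9 + L
y(R, T) = (2 + R)*(427 + T) (y(R, T) = (R + 2)*(T + 427) = (2 + R)*(427 + T))
y(x(-3, -19), N(-23)) - (64709 - 1*94493) = (854 + 2*(-9 - 23) + 427*(-3) - 3*(-9 - 23)) - (64709 - 1*94493) = (854 + 2*(-32) - 1281 - 3*(-32)) - (64709 - 94493) = (854 - 64 - 1281 + 96) - 1*(-29784) = -395 + 29784 = 29389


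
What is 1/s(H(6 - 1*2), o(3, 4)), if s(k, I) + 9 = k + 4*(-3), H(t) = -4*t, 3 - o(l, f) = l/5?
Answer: -1/37 ≈ -0.027027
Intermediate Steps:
o(l, f) = 3 - l/5
s(k, I) = -21 + k (s(k, I) = -9 + (k + 4*(-3)) = -9 + (k - 12) = -9 + (-12 + k) = -21 + k)
1/s(H(6 - 1*2), o(3, 4)) = 1/(-21 - 4*(6 - 1*2)) = 1/(-21 - 4*(6 - 2)) = 1/(-21 - 4*4) = 1/(-21 - 16) = 1/(-37) = -1/37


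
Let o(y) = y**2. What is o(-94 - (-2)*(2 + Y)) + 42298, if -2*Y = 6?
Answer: 51514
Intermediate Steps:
Y = -3 (Y = -1/2*6 = -3)
o(-94 - (-2)*(2 + Y)) + 42298 = (-94 - (-2)*(2 - 3))**2 + 42298 = (-94 - (-2)*(-1))**2 + 42298 = (-94 - 1*2)**2 + 42298 = (-94 - 2)**2 + 42298 = (-96)**2 + 42298 = 9216 + 42298 = 51514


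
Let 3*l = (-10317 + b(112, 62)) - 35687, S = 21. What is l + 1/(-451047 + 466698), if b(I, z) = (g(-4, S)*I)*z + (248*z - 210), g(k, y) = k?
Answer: -305789237/15651 ≈ -19538.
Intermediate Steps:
b(I, z) = -210 + 248*z - 4*I*z (b(I, z) = (-4*I)*z + (248*z - 210) = -4*I*z + (-210 + 248*z) = -210 + 248*z - 4*I*z)
l = -19538 (l = ((-10317 + (-210 + 248*62 - 4*112*62)) - 35687)/3 = ((-10317 + (-210 + 15376 - 27776)) - 35687)/3 = ((-10317 - 12610) - 35687)/3 = (-22927 - 35687)/3 = (⅓)*(-58614) = -19538)
l + 1/(-451047 + 466698) = -19538 + 1/(-451047 + 466698) = -19538 + 1/15651 = -305789237/15651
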